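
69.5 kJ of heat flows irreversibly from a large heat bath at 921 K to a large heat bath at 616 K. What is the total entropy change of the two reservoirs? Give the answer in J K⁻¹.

ΔS_total = 37.4 J/K

ΔS_hot = −Q/T_H = −69500/921 = -75.461 J/K and ΔS_cold = +Q/T_C = 69500/616 = 112.82 J/K.
ΔS_total = -75.461 + 112.82 = 37.4 J/K, positive as the second law requires.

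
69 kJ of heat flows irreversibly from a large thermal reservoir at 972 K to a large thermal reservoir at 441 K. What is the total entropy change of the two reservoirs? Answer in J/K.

ΔS_total = 85.5 J/K

ΔS_hot = −Q/T_H = −69000/972 = -70.99 J/K and ΔS_cold = +Q/T_C = 69000/441 = 156.5 J/K.
ΔS_total = -70.99 + 156.5 = 85.5 J/K, positive as the second law requires.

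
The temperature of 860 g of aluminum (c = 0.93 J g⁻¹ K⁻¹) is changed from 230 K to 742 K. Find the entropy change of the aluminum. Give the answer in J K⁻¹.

ΔS = 937 J/K

ΔS = ∫dQ_rev/T = m c ln(T₂/T₁) = 860 × 0.93 × ln(742/230) = 937 J/K.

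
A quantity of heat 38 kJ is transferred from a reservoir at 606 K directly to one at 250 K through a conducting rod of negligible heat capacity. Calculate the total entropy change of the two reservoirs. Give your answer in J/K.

ΔS_total = 89.3 J/K

ΔS_hot = −Q/T_H = −38000/606 = -62.71 J/K and ΔS_cold = +Q/T_C = 38000/250 = 152 J/K.
ΔS_total = -62.71 + 152 = 89.3 J/K, positive as the second law requires.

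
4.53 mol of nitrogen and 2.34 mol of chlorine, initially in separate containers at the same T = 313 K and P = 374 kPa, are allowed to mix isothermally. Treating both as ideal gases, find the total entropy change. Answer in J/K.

ΔS_mix = 36.6 J/K

Mole fractions: x_A = 4.53/6.87 = 0.659, x_B = 0.341.
ΔS_mix = −R(n_A ln x_A + n_B ln x_B) = −8.314 × (4.53 ln 0.659 + 2.34 ln 0.341) = 36.6 J/K.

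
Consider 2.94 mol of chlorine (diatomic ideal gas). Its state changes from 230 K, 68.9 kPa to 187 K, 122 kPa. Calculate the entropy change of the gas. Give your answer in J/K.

ΔS = -31.7 J/K

ΔS = nC_p ln(T₂/T₁) − nR ln(P₂/P₁), with C_p = 7R/2 = 29.1 J mol⁻¹ K⁻¹ for a diatomic ideal gas.
ΔS = 2.94 × [29.1 × ln(187/230) − 8.314 × ln(122/68.9)] = -31.7 J/K.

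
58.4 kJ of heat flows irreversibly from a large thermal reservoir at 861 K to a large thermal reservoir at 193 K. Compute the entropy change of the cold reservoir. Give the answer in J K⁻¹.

ΔS_cold = 303 J/K

The cold reservoir gains heat Q, so ΔS_cold = +Q/T_C = 58400/193 = 303 J/K.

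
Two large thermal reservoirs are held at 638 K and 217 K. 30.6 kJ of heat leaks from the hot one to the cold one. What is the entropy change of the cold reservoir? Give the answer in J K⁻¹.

ΔS_cold = 141 J/K

The cold reservoir gains heat Q, so ΔS_cold = +Q/T_C = 30600/217 = 141 J/K.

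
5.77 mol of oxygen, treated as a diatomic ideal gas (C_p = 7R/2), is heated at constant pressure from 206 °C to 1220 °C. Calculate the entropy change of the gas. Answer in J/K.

ΔS = 191 J/K

In kelvin: T₁ = 479.15 K, T₂ = 1493.15 K. At constant pressure, ΔS = nC_p ln(T₂/T₁) with C_p = 7R/2 = 29.1 J mol⁻¹ K⁻¹.
ΔS = 5.77 × 29.1 × ln(1493.15/479.15) = 191 J/K.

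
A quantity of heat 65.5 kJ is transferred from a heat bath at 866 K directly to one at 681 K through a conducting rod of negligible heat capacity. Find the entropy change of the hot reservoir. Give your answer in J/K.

The hot reservoir loses heat Q, so ΔS_hot = −Q/T_H = −65500/866 = -75.6 J/K.

ΔS_hot = -75.6 J/K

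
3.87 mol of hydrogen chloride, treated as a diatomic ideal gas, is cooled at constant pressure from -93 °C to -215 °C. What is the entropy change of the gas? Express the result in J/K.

In kelvin: T₁ = 180.15 K, T₂ = 58.15 K. At constant pressure, ΔS = nC_p ln(T₂/T₁) with C_p = 7R/2 = 29.1 J mol⁻¹ K⁻¹.
ΔS = 3.87 × 29.1 × ln(58.15/180.15) = -127 J/K.

ΔS = -127 J/K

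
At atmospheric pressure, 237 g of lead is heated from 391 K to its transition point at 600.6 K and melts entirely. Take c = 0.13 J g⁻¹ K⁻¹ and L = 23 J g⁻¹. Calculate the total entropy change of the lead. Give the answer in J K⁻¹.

ΔS = 22.3 J/K

Warming step: ΔS₁ = m c ln(T_tr/T_i) = 237 × 0.13 × ln(600.6/391) = 13.22 J/K.
Phase change: ΔS₂ = +mL/T_tr = 237 × 23 / 600.6 = 9.076 J/K.
ΔS_total = (13.22) + (9.076) = 22.3 J/K.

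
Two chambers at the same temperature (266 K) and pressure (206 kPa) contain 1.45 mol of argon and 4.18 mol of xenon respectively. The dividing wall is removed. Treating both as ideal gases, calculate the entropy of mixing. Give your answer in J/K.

Mole fractions: x_A = 1.45/5.63 = 0.258, x_B = 0.742.
ΔS_mix = −R(n_A ln x_A + n_B ln x_B) = −8.314 × (1.45 ln 0.258 + 4.18 ln 0.742) = 26.7 J/K.

ΔS_mix = 26.7 J/K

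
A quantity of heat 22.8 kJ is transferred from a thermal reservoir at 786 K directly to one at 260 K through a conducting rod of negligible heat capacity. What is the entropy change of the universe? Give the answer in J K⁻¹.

ΔS_total = 58.7 J/K

ΔS_hot = −Q/T_H = −22800/786 = -29.01 J/K and ΔS_cold = +Q/T_C = 22800/260 = 87.69 J/K.
ΔS_total = -29.01 + 87.69 = 58.7 J/K, positive as the second law requires.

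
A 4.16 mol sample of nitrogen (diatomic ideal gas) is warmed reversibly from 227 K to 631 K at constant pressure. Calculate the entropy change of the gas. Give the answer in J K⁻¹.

ΔS = 124 J/K

At constant pressure, ΔS = nC_p ln(T₂/T₁) with C_p = 7R/2 = 29.1 J mol⁻¹ K⁻¹.
ΔS = 4.16 × 29.1 × ln(631/227) = 124 J/K.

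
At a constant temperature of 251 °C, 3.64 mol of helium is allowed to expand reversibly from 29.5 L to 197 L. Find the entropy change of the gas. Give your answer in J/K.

ΔS_gas = 57.5 J/K

For an isothermal ideal gas ΔS_gas = nR ln(V₂/V₁) = 3.64 × 8.314 × ln(197/29.5) = 57.5 J/K.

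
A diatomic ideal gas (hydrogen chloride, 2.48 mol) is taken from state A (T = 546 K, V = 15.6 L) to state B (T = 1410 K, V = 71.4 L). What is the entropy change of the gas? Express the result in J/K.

ΔS = 80.3 J/K

Entropy is a state function: ΔS = nC_V ln(T₂/T₁) + nR ln(V₂/V₁), with C_V = 5R/2 = 20.79 J mol⁻¹ K⁻¹ for a diatomic ideal gas.
ΔS = 2.48 × [20.79 × ln(1410/546) + 8.314 × ln(71.4/15.6)] = 80.3 J/K.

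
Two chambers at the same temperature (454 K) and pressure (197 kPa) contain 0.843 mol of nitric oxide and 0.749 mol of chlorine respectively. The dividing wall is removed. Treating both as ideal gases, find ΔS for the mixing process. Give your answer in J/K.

ΔS_mix = 9.15 J/K

Mole fractions: x_A = 0.843/1.59 = 0.53, x_B = 0.47.
ΔS_mix = −R(n_A ln x_A + n_B ln x_B) = −8.314 × (0.843 ln 0.53 + 0.749 ln 0.47) = 9.15 J/K.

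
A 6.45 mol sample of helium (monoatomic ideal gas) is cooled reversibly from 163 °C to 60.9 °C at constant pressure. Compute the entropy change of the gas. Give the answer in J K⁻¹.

In kelvin: T₁ = 436.15 K, T₂ = 334.05 K. At constant pressure, ΔS = nC_p ln(T₂/T₁) with C_p = 5R/2 = 20.79 J mol⁻¹ K⁻¹.
ΔS = 6.45 × 20.79 × ln(334.05/436.15) = -35.8 J/K.

ΔS = -35.8 J/K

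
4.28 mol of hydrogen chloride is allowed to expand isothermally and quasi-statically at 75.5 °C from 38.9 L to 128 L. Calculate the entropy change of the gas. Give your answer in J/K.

For an isothermal ideal gas ΔS_gas = nR ln(V₂/V₁) = 4.28 × 8.314 × ln(128/38.9) = 42.4 J/K.

ΔS_gas = 42.4 J/K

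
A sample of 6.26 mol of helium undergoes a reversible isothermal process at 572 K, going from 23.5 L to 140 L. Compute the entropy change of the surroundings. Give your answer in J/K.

For an isothermal ideal gas ΔS_gas = nR ln(V₂/V₁) = 6.26 × 8.314 × ln(140/23.5) = 92.9 J/K.
The process is reversible, so ΔS_surr = −ΔS_gas = -92.9 J/K and ΔS_universe = 0.

ΔS_surr = -92.9 J/K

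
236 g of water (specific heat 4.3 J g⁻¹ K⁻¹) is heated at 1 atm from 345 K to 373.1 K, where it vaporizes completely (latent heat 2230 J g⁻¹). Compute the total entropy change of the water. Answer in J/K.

ΔS = 1490 J/K

Warming step: ΔS₁ = m c ln(T_tr/T_i) = 236 × 4.3 × ln(373.1/345) = 79.46 J/K.
Phase change: ΔS₂ = +mL/T_tr = 236 × 2230 / 373.1 = 1411 J/K.
ΔS_total = (79.46) + (1411) = 1490 J/K.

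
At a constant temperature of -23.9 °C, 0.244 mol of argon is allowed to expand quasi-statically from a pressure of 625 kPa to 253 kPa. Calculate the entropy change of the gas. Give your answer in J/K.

ΔS_gas = 1.83 J/K

For an isothermal ideal gas ΔS_gas = nR ln(P₁/P₂) = 0.244 × 8.314 × ln(625/253) = 1.83 J/K.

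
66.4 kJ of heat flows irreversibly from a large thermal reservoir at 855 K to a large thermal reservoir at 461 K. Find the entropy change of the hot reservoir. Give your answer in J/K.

The hot reservoir loses heat Q, so ΔS_hot = −Q/T_H = −66400/855 = -77.7 J/K.

ΔS_hot = -77.7 J/K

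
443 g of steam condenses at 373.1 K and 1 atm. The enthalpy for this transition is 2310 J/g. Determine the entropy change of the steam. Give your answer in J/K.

ΔS = -2740 J/K

Heat released by the substance: Q = −mL = −443 × 2310 = −1023330 J.
At constant T, ΔS = Q_rev/T = −1023330 / 373.1 = -2740 J/K.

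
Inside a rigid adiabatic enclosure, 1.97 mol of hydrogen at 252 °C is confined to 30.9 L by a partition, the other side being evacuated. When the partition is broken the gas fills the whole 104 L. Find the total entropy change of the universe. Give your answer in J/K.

No heat is exchanged and no work is done, so the ideal-gas temperature stays constant.
Entropy is a state function; using a reversible isothermal path, ΔS_gas = nR ln(V₂/V₁) = 1.97 × 8.314 × ln(104/30.9) = 19.9 J/K.
The insulated surroundings exchange no heat, so ΔS_surr = 0 and ΔS_universe = ΔS_gas.

ΔS_universe = 19.9 J/K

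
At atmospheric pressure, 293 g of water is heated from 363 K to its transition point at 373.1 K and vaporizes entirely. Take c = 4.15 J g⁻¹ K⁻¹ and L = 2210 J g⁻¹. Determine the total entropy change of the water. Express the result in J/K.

Warming step: ΔS₁ = m c ln(T_tr/T_i) = 293 × 4.15 × ln(373.1/363) = 33.37 J/K.
Phase change: ΔS₂ = +mL/T_tr = 293 × 2210 / 373.1 = 1736 J/K.
ΔS_total = (33.37) + (1736) = 1770 J/K.

ΔS = 1770 J/K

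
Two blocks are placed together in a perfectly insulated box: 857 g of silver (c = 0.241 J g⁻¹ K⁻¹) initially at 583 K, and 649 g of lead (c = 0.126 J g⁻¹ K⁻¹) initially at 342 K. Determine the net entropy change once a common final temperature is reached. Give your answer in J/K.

Energy balance: T_f = (m₁c₁T₁ + m₂c₂T₂)/(m₁c₁ + m₂c₂) = 514.64 K.
ΔS₁ = m₁c₁ ln(T_f/T₁) = 206.537 × ln(514.64/583) = -25.76 J/K.
ΔS₂ = m₂c₂ ln(T_f/T₂) = 81.774 × ln(514.64/342) = 33.42 J/K.
ΔS_total = -25.76 + 33.42 = 7.66 J/K.

ΔS_total = 7.66 J/K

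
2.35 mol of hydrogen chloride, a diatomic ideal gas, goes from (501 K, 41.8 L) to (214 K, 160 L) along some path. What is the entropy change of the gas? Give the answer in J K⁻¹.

ΔS = -15.3 J/K

Entropy is a state function: ΔS = nC_V ln(T₂/T₁) + nR ln(V₂/V₁), with C_V = 5R/2 = 20.79 J mol⁻¹ K⁻¹ for a diatomic ideal gas.
ΔS = 2.35 × [20.79 × ln(214/501) + 8.314 × ln(160/41.8)] = -15.3 J/K.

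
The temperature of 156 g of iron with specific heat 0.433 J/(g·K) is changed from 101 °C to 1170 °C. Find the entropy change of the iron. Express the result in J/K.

In kelvin: T₁ = 374.15 K, T₂ = 1443.15 K. ΔS = ∫dQ_rev/T = m c ln(T₂/T₁) = 156 × 0.433 × ln(1443.15/374.15) = 91.2 J/K.

ΔS = 91.2 J/K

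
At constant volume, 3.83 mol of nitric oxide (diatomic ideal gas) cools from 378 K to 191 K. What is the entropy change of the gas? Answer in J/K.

At constant volume, ΔS = nC_V ln(T₂/T₁) with C_V = 5R/2 = 20.79 J mol⁻¹ K⁻¹.
ΔS = 3.83 × 20.79 × ln(191/378) = -54.3 J/K.

ΔS = -54.3 J/K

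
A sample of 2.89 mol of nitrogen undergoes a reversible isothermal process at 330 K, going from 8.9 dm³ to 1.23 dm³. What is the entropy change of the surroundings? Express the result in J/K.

For an isothermal ideal gas ΔS_gas = nR ln(V₂/V₁) = 2.89 × 8.314 × ln(1.23/8.9) = -47.6 J/K.
The process is reversible, so ΔS_surr = −ΔS_gas = 47.6 J/K and ΔS_universe = 0.

ΔS_surr = 47.6 J/K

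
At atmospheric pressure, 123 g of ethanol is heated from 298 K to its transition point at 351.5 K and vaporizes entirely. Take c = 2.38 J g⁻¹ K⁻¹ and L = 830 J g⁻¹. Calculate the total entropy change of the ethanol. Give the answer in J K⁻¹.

Warming step: ΔS₁ = m c ln(T_tr/T_i) = 123 × 2.38 × ln(351.5/298) = 48.34 J/K.
Phase change: ΔS₂ = +mL/T_tr = 123 × 830 / 351.5 = 290.4 J/K.
ΔS_total = (48.34) + (290.4) = 339 J/K.

ΔS = 339 J/K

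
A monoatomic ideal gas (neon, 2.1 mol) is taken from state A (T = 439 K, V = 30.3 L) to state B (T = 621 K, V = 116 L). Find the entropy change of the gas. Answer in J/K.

ΔS = 32.5 J/K

Entropy is a state function: ΔS = nC_V ln(T₂/T₁) + nR ln(V₂/V₁), with C_V = 3R/2 = 12.47 J mol⁻¹ K⁻¹ for a monoatomic ideal gas.
ΔS = 2.1 × [12.47 × ln(621/439) + 8.314 × ln(116/30.3)] = 32.5 J/K.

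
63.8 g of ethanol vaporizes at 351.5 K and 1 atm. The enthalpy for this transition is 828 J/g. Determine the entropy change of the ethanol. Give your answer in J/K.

ΔS = 150 J/K

Heat absorbed by the substance: Q = mL = 63.8 × 828 = 52826.4 J.
At constant T, ΔS = Q_rev/T = 52826.4 / 351.5 = 150 J/K.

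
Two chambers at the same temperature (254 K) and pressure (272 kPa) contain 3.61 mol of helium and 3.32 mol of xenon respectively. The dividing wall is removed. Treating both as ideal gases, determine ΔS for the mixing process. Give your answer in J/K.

ΔS_mix = 39.9 J/K

Mole fractions: x_A = 3.61/6.93 = 0.521, x_B = 0.479.
ΔS_mix = −R(n_A ln x_A + n_B ln x_B) = −8.314 × (3.61 ln 0.521 + 3.32 ln 0.479) = 39.9 J/K.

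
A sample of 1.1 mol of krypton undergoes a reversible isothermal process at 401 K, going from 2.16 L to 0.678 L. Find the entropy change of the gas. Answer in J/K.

ΔS_gas = -10.6 J/K

For an isothermal ideal gas ΔS_gas = nR ln(V₂/V₁) = 1.1 × 8.314 × ln(0.678/2.16) = -10.6 J/K.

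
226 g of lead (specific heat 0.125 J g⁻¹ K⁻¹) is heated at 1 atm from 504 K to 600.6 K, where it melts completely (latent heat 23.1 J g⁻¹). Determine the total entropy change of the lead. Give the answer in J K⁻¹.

Warming step: ΔS₁ = m c ln(T_tr/T_i) = 226 × 0.125 × ln(600.6/504) = 4.954 J/K.
Phase change: ΔS₂ = +mL/T_tr = 226 × 23.1 / 600.6 = 8.692 J/K.
ΔS_total = (4.954) + (8.692) = 13.6 J/K.

ΔS = 13.6 J/K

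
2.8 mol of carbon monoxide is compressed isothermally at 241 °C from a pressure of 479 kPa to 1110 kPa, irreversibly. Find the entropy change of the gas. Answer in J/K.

Entropy is a state function, so ΔS_gas depends only on the end states.
For an isothermal ideal gas ΔS_gas = nR ln(P₁/P₂) = 2.8 × 8.314 × ln(479/1110) = -19.6 J/K.

ΔS_gas = -19.6 J/K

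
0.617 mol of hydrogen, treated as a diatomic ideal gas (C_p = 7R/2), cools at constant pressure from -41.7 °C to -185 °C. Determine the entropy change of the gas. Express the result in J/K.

In kelvin: T₁ = 231.45 K, T₂ = 88.15 K. At constant pressure, ΔS = nC_p ln(T₂/T₁) with C_p = 7R/2 = 29.1 J mol⁻¹ K⁻¹.
ΔS = 0.617 × 29.1 × ln(88.15/231.45) = -17.3 J/K.

ΔS = -17.3 J/K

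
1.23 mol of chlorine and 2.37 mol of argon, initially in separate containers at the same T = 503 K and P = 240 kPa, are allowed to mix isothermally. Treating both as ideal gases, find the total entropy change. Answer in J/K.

Mole fractions: x_A = 1.23/3.6 = 0.342, x_B = 0.658.
ΔS_mix = −R(n_A ln x_A + n_B ln x_B) = −8.314 × (1.23 ln 0.342 + 2.37 ln 0.658) = 19.2 J/K.

ΔS_mix = 19.2 J/K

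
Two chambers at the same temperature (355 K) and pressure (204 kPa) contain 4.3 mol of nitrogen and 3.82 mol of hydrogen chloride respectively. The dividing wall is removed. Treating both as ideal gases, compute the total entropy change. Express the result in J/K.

ΔS_mix = 46.7 J/K

Mole fractions: x_A = 4.3/8.12 = 0.53, x_B = 0.47.
ΔS_mix = −R(n_A ln x_A + n_B ln x_B) = −8.314 × (4.3 ln 0.53 + 3.82 ln 0.47) = 46.7 J/K.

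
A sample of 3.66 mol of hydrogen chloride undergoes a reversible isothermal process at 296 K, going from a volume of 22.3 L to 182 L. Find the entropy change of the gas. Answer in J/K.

ΔS_gas = 63.9 J/K

For an isothermal ideal gas ΔS_gas = nR ln(V₂/V₁) = 3.66 × 8.314 × ln(182/22.3) = 63.9 J/K.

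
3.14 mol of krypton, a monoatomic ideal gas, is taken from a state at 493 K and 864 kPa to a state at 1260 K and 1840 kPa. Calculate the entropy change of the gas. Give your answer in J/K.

ΔS = 41.5 J/K

ΔS = nC_p ln(T₂/T₁) − nR ln(P₂/P₁), with C_p = 5R/2 = 20.79 J mol⁻¹ K⁻¹ for a monoatomic ideal gas.
ΔS = 3.14 × [20.79 × ln(1260/493) − 8.314 × ln(1840/864)] = 41.5 J/K.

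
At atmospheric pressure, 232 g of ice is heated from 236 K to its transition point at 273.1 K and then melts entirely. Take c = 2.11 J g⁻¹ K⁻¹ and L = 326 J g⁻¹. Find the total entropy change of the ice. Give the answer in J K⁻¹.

ΔS = 348 J/K

Warming step: ΔS₁ = m c ln(T_tr/T_i) = 232 × 2.11 × ln(273.1/236) = 71.47 J/K.
Phase change: ΔS₂ = +mL/T_tr = 232 × 326 / 273.1 = 276.9 J/K.
ΔS_total = (71.47) + (276.9) = 348 J/K.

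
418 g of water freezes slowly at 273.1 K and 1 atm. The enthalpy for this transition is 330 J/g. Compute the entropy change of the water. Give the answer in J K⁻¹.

ΔS = -505 J/K

Heat released by the substance: Q = −mL = −418 × 330 = −137940 J.
At constant T, ΔS = Q_rev/T = −137940 / 273.1 = -505 J/K.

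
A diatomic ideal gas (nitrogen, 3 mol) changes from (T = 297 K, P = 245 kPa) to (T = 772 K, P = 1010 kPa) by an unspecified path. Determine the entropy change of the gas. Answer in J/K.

ΔS = nC_p ln(T₂/T₁) − nR ln(P₂/P₁), with C_p = 7R/2 = 29.1 J mol⁻¹ K⁻¹ for a diatomic ideal gas.
ΔS = 3 × [29.1 × ln(772/297) − 8.314 × ln(1010/245)] = 48.1 J/K.

ΔS = 48.1 J/K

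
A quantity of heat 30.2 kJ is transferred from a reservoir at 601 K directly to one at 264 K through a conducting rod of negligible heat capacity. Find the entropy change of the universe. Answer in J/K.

ΔS_total = 64.1 J/K

ΔS_hot = −Q/T_H = −30200/601 = -50.25 J/K and ΔS_cold = +Q/T_C = 30200/264 = 114.39 J/K.
ΔS_total = -50.25 + 114.39 = 64.1 J/K, positive as the second law requires.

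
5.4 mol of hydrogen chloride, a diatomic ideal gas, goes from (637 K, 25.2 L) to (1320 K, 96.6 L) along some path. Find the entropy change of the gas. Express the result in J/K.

Entropy is a state function: ΔS = nC_V ln(T₂/T₁) + nR ln(V₂/V₁), with C_V = 5R/2 = 20.79 J mol⁻¹ K⁻¹ for a diatomic ideal gas.
ΔS = 5.4 × [20.79 × ln(1320/637) + 8.314 × ln(96.6/25.2)] = 142 J/K.

ΔS = 142 J/K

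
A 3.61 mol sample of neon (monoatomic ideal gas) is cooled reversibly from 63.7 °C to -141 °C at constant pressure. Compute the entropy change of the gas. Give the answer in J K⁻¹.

ΔS = -70.2 J/K

In kelvin: T₁ = 336.85 K, T₂ = 132.15 K. At constant pressure, ΔS = nC_p ln(T₂/T₁) with C_p = 5R/2 = 20.79 J mol⁻¹ K⁻¹.
ΔS = 3.61 × 20.79 × ln(132.15/336.85) = -70.2 J/K.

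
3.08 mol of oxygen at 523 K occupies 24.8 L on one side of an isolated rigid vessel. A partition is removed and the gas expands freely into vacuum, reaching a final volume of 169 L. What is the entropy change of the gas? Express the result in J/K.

ΔS_gas = 49.1 J/K

No heat is exchanged and no work is done, so the ideal-gas temperature stays constant.
Entropy is a state function; using a reversible isothermal path, ΔS_gas = nR ln(V₂/V₁) = 3.08 × 8.314 × ln(169/24.8) = 49.1 J/K.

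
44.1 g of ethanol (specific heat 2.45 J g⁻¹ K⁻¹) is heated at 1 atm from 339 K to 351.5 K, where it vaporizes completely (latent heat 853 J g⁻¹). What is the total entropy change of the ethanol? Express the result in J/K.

ΔS = 111 J/K

Warming step: ΔS₁ = m c ln(T_tr/T_i) = 44.1 × 2.45 × ln(351.5/339) = 3.912 J/K.
Phase change: ΔS₂ = +mL/T_tr = 44.1 × 853 / 351.5 = 107 J/K.
ΔS_total = (3.912) + (107) = 111 J/K.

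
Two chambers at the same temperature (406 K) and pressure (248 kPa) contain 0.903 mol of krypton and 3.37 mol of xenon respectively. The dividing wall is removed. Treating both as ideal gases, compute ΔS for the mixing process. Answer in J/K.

Mole fractions: x_A = 0.903/4.27 = 0.211, x_B = 0.789.
ΔS_mix = −R(n_A ln x_A + n_B ln x_B) = −8.314 × (0.903 ln 0.211 + 3.37 ln 0.789) = 18.3 J/K.

ΔS_mix = 18.3 J/K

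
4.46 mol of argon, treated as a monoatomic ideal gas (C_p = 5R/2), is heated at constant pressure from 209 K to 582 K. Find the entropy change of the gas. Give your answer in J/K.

At constant pressure, ΔS = nC_p ln(T₂/T₁) with C_p = 5R/2 = 20.79 J mol⁻¹ K⁻¹.
ΔS = 4.46 × 20.79 × ln(582/209) = 94.9 J/K.

ΔS = 94.9 J/K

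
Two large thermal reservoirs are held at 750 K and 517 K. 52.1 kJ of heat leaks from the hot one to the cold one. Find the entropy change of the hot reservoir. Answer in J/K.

The hot reservoir loses heat Q, so ΔS_hot = −Q/T_H = −52100/750 = -69.5 J/K.

ΔS_hot = -69.5 J/K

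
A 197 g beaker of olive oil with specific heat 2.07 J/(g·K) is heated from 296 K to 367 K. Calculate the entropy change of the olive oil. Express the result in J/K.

ΔS = 87.7 J/K

ΔS = ∫dQ_rev/T = m c ln(T₂/T₁) = 197 × 2.07 × ln(367/296) = 87.7 J/K.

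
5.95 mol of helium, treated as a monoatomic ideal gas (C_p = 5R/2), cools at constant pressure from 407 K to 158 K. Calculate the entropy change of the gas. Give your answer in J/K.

At constant pressure, ΔS = nC_p ln(T₂/T₁) with C_p = 5R/2 = 20.79 J mol⁻¹ K⁻¹.
ΔS = 5.95 × 20.79 × ln(158/407) = -117 J/K.

ΔS = -117 J/K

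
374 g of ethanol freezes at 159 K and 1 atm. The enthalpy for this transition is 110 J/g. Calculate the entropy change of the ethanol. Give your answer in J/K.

ΔS = -259 J/K

Heat released by the substance: Q = −mL = −374 × 110 = −41140 J.
At constant T, ΔS = Q_rev/T = −41140 / 159 = -259 J/K.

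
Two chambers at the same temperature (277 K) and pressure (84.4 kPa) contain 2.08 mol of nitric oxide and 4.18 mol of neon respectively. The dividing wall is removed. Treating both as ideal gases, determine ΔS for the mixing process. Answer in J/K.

Mole fractions: x_A = 2.08/6.26 = 0.332, x_B = 0.668.
ΔS_mix = −R(n_A ln x_A + n_B ln x_B) = −8.314 × (2.08 ln 0.332 + 4.18 ln 0.668) = 33.1 J/K.

ΔS_mix = 33.1 J/K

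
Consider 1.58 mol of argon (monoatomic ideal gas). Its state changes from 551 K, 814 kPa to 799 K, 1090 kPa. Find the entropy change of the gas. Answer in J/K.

ΔS = 8.37 J/K

ΔS = nC_p ln(T₂/T₁) − nR ln(P₂/P₁), with C_p = 5R/2 = 20.79 J mol⁻¹ K⁻¹ for a monoatomic ideal gas.
ΔS = 1.58 × [20.79 × ln(799/551) − 8.314 × ln(1090/814)] = 8.37 J/K.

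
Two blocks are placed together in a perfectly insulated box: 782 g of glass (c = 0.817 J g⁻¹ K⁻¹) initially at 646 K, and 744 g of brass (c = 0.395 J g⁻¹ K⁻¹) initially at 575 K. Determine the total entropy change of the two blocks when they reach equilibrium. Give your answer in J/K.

Energy balance: T_f = (m₁c₁T₁ + m₂c₂T₂)/(m₁c₁ + m₂c₂) = 623.63 K.
ΔS₁ = m₁c₁ ln(T_f/T₁) = 638.894 × ln(623.63/646) = -22.52 J/K.
ΔS₂ = m₂c₂ ln(T_f/T₂) = 293.88 × ln(623.63/575) = 23.86 J/K.
ΔS_total = -22.52 + 23.86 = 1.34 J/K.

ΔS_total = 1.34 J/K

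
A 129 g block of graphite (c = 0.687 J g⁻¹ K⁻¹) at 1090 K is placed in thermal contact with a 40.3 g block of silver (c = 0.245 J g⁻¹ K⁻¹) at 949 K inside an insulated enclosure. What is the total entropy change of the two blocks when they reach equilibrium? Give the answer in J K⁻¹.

Energy balance: T_f = (m₁c₁T₁ + m₂c₂T₂)/(m₁c₁ + m₂c₂) = 1075.9 K.
ΔS₁ = m₁c₁ ln(T_f/T₁) = 88.623 × ln(1075.9/1090) = -1.1567 J/K.
ΔS₂ = m₂c₂ ln(T_f/T₂) = 9.8735 × ln(1075.9/949) = 1.2389 J/K.
ΔS_total = -1.1567 + 1.2389 = 0.0822 J/K.

ΔS_total = 0.0822 J/K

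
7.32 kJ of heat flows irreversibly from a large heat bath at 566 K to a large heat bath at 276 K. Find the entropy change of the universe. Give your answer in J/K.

ΔS_total = 13.6 J/K

ΔS_hot = −Q/T_H = −7320/566 = -12.93 J/K and ΔS_cold = +Q/T_C = 7320/276 = 26.52 J/K.
ΔS_total = -12.93 + 26.52 = 13.6 J/K, positive as the second law requires.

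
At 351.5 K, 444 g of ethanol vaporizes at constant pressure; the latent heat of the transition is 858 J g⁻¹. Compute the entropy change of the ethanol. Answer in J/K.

Heat absorbed by the substance: Q = mL = 444 × 858 = 380952 J.
At constant T, ΔS = Q_rev/T = 380952 / 351.5 = 1080 J/K.

ΔS = 1080 J/K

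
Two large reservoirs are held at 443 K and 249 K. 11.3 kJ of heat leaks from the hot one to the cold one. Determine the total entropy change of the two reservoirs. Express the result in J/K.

ΔS_hot = −Q/T_H = −11300/443 = -25.51 J/K and ΔS_cold = +Q/T_C = 11300/249 = 45.38 J/K.
ΔS_total = -25.51 + 45.38 = 19.9 J/K, positive as the second law requires.

ΔS_total = 19.9 J/K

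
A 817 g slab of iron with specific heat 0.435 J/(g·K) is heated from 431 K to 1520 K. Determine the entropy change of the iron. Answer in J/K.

ΔS = ∫dQ_rev/T = m c ln(T₂/T₁) = 817 × 0.435 × ln(1520/431) = 448 J/K.

ΔS = 448 J/K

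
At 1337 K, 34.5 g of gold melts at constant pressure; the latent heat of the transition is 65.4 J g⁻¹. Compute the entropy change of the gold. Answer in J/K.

ΔS = 1.69 J/K

Heat absorbed by the substance: Q = mL = 34.5 × 65.4 = 2256.3 J.
At constant T, ΔS = Q_rev/T = 2256.3 / 1337 = 1.69 J/K.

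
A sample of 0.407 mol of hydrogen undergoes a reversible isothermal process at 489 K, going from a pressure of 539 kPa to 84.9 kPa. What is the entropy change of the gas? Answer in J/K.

For an isothermal ideal gas ΔS_gas = nR ln(P₁/P₂) = 0.407 × 8.314 × ln(539/84.9) = 6.25 J/K.

ΔS_gas = 6.25 J/K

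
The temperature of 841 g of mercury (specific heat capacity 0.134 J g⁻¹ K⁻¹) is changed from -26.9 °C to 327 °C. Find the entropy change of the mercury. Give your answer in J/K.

In kelvin: T₁ = 246.25 K, T₂ = 600.15 K. ΔS = ∫dQ_rev/T = m c ln(T₂/T₁) = 841 × 0.134 × ln(600.15/246.25) = 100 J/K.

ΔS = 100 J/K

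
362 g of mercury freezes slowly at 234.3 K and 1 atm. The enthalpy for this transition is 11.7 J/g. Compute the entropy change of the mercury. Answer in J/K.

Heat released by the substance: Q = −mL = −362 × 11.7 = −4235.4 J.
At constant T, ΔS = Q_rev/T = −4235.4 / 234.3 = -18.1 J/K.

ΔS = -18.1 J/K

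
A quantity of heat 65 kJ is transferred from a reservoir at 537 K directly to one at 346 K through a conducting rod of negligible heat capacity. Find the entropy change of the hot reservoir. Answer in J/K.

ΔS_hot = -121 J/K

The hot reservoir loses heat Q, so ΔS_hot = −Q/T_H = −65000/537 = -121 J/K.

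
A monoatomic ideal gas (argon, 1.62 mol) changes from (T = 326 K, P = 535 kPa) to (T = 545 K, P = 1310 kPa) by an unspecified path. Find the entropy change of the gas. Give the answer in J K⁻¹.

ΔS = 5.24 J/K

ΔS = nC_p ln(T₂/T₁) − nR ln(P₂/P₁), with C_p = 5R/2 = 20.79 J mol⁻¹ K⁻¹ for a monoatomic ideal gas.
ΔS = 1.62 × [20.79 × ln(545/326) − 8.314 × ln(1310/535)] = 5.24 J/K.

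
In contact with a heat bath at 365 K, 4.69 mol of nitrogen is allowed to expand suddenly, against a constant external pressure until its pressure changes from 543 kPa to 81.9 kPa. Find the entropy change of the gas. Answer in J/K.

ΔS_gas = 73.8 J/K

Entropy is a state function, so ΔS_gas depends only on the end states.
For an isothermal ideal gas ΔS_gas = nR ln(P₁/P₂) = 4.69 × 8.314 × ln(543/81.9) = 73.8 J/K.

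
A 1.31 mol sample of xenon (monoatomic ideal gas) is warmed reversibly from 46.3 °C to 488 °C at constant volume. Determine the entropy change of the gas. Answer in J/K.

In kelvin: T₁ = 319.45 K, T₂ = 761.15 K. At constant volume, ΔS = nC_V ln(T₂/T₁) with C_V = 3R/2 = 12.47 J mol⁻¹ K⁻¹.
ΔS = 1.31 × 12.47 × ln(761.15/319.45) = 14.2 J/K.

ΔS = 14.2 J/K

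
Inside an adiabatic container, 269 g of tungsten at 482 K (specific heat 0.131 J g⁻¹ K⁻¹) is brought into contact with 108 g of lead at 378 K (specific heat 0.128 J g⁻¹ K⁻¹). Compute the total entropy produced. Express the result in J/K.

ΔS_total = 0.283 J/K

Energy balance: T_f = (m₁c₁T₁ + m₂c₂T₂)/(m₁c₁ + m₂c₂) = 452.7 K.
ΔS₁ = m₁c₁ ln(T_f/T₁) = 35.239 × ln(452.7/482) = -2.21 J/K.
ΔS₂ = m₂c₂ ln(T_f/T₂) = 13.824 × ln(452.7/378) = 2.493 J/K.
ΔS_total = -2.21 + 2.493 = 0.283 J/K.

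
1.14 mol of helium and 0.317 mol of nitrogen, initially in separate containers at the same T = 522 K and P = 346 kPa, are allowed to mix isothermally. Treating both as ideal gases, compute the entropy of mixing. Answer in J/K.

Mole fractions: x_A = 1.14/1.46 = 0.782, x_B = 0.218.
ΔS_mix = −R(n_A ln x_A + n_B ln x_B) = −8.314 × (1.14 ln 0.782 + 0.317 ln 0.218) = 6.35 J/K.

ΔS_mix = 6.35 J/K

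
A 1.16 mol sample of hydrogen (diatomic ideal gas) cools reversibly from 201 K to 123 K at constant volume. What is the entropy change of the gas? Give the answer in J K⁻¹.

At constant volume, ΔS = nC_V ln(T₂/T₁) with C_V = 5R/2 = 20.79 J mol⁻¹ K⁻¹.
ΔS = 1.16 × 20.79 × ln(123/201) = -11.8 J/K.

ΔS = -11.8 J/K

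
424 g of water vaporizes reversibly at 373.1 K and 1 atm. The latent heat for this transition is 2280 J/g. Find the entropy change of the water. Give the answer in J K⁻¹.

Heat absorbed by the substance: Q = mL = 424 × 2280 = 966720 J.
At constant T, ΔS = Q_rev/T = 966720 / 373.1 = 2590 J/K.

ΔS = 2590 J/K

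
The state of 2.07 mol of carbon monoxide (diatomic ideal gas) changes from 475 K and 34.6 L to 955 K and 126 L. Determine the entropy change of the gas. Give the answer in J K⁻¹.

ΔS = 52.3 J/K

Entropy is a state function: ΔS = nC_V ln(T₂/T₁) + nR ln(V₂/V₁), with C_V = 5R/2 = 20.79 J mol⁻¹ K⁻¹ for a diatomic ideal gas.
ΔS = 2.07 × [20.79 × ln(955/475) + 8.314 × ln(126/34.6)] = 52.3 J/K.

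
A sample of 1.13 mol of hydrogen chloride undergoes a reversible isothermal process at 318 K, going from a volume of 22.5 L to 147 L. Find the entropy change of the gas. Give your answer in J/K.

ΔS_gas = 17.6 J/K

For an isothermal ideal gas ΔS_gas = nR ln(V₂/V₁) = 1.13 × 8.314 × ln(147/22.5) = 17.6 J/K.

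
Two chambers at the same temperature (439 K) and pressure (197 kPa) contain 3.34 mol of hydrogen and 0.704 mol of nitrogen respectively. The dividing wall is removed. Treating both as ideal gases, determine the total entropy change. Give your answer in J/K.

Mole fractions: x_A = 3.34/4.04 = 0.826, x_B = 0.174.
ΔS_mix = −R(n_A ln x_A + n_B ln x_B) = −8.314 × (3.34 ln 0.826 + 0.704 ln 0.174) = 15.5 J/K.

ΔS_mix = 15.5 J/K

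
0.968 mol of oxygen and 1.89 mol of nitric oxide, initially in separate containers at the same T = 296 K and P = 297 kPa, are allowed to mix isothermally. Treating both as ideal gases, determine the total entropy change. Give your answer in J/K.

ΔS_mix = 15.2 J/K

Mole fractions: x_A = 0.968/2.86 = 0.339, x_B = 0.661.
ΔS_mix = −R(n_A ln x_A + n_B ln x_B) = −8.314 × (0.968 ln 0.339 + 1.89 ln 0.661) = 15.2 J/K.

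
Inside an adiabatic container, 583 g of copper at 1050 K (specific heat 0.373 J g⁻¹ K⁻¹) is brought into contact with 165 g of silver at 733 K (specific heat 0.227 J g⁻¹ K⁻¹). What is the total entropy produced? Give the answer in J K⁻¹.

Energy balance: T_f = (m₁c₁T₁ + m₂c₂T₂)/(m₁c₁ + m₂c₂) = 1003.4 K.
ΔS₁ = m₁c₁ ln(T_f/T₁) = 217.459 × ln(1003.4/1050) = -9.867 J/K.
ΔS₂ = m₂c₂ ln(T_f/T₂) = 37.455 × ln(1003.4/733) = 11.76 J/K.
ΔS_total = -9.867 + 11.76 = 1.89 J/K.

ΔS_total = 1.89 J/K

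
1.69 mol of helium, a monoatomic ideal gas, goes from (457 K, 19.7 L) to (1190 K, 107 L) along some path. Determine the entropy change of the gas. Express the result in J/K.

Entropy is a state function: ΔS = nC_V ln(T₂/T₁) + nR ln(V₂/V₁), with C_V = 3R/2 = 12.47 J mol⁻¹ K⁻¹ for a monoatomic ideal gas.
ΔS = 1.69 × [12.47 × ln(1190/457) + 8.314 × ln(107/19.7)] = 43.9 J/K.

ΔS = 43.9 J/K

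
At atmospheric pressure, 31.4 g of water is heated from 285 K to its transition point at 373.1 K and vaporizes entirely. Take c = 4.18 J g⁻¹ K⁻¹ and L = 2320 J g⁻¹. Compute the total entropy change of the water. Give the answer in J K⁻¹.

Warming step: ΔS₁ = m c ln(T_tr/T_i) = 31.4 × 4.18 × ln(373.1/285) = 35.35 J/K.
Phase change: ΔS₂ = +mL/T_tr = 31.4 × 2320 / 373.1 = 195.3 J/K.
ΔS_total = (35.35) + (195.3) = 231 J/K.

ΔS = 231 J/K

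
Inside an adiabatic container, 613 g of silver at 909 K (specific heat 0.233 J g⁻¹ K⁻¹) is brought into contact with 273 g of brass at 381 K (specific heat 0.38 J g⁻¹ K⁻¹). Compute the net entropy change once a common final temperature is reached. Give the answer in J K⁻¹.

ΔS_total = 21.1 J/K

Energy balance: T_f = (m₁c₁T₁ + m₂c₂T₂)/(m₁c₁ + m₂c₂) = 686.85 K.
ΔS₁ = m₁c₁ ln(T_f/T₁) = 142.829 × ln(686.85/909) = -40.02 J/K.
ΔS₂ = m₂c₂ ln(T_f/T₂) = 103.74 × ln(686.85/381) = 61.14 J/K.
ΔS_total = -40.02 + 61.14 = 21.1 J/K.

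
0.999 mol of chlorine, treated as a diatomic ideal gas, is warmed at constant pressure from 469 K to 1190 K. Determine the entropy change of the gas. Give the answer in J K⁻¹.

At constant pressure, ΔS = nC_p ln(T₂/T₁) with C_p = 7R/2 = 29.1 J mol⁻¹ K⁻¹.
ΔS = 0.999 × 29.1 × ln(1190/469) = 27.1 J/K.

ΔS = 27.1 J/K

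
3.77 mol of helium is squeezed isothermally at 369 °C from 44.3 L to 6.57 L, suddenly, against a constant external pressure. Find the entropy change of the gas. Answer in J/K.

Entropy is a state function, so ΔS_gas depends only on the end states.
For an isothermal ideal gas ΔS_gas = nR ln(V₂/V₁) = 3.77 × 8.314 × ln(6.57/44.3) = -59.8 J/K.

ΔS_gas = -59.8 J/K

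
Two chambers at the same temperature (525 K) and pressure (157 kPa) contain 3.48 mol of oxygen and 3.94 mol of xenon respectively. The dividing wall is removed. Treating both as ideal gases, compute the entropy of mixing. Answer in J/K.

Mole fractions: x_A = 3.48/7.42 = 0.469, x_B = 0.531.
ΔS_mix = −R(n_A ln x_A + n_B ln x_B) = −8.314 × (3.48 ln 0.469 + 3.94 ln 0.531) = 42.6 J/K.

ΔS_mix = 42.6 J/K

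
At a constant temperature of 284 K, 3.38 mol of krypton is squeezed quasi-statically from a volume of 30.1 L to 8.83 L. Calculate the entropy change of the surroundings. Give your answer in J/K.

For an isothermal ideal gas ΔS_gas = nR ln(V₂/V₁) = 3.38 × 8.314 × ln(8.83/30.1) = -34.5 J/K.
The process is reversible, so ΔS_surr = −ΔS_gas = 34.5 J/K and ΔS_universe = 0.

ΔS_surr = 34.5 J/K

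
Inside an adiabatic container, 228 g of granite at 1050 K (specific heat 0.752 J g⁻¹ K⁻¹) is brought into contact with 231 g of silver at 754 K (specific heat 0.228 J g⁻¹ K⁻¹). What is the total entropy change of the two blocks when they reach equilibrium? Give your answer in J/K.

Energy balance: T_f = (m₁c₁T₁ + m₂c₂T₂)/(m₁c₁ + m₂c₂) = 980.44 K.
ΔS₁ = m₁c₁ ln(T_f/T₁) = 171.456 × ln(980.44/1050) = -11.75 J/K.
ΔS₂ = m₂c₂ ln(T_f/T₂) = 52.668 × ln(980.44/754) = 13.83 J/K.
ΔS_total = -11.75 + 13.83 = 2.08 J/K.

ΔS_total = 2.08 J/K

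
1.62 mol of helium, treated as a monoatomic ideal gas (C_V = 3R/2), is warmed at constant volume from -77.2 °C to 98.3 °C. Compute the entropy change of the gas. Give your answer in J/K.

In kelvin: T₁ = 195.95 K, T₂ = 371.45 K. At constant volume, ΔS = nC_V ln(T₂/T₁) with C_V = 3R/2 = 12.47 J mol⁻¹ K⁻¹.
ΔS = 1.62 × 12.47 × ln(371.45/195.95) = 12.9 J/K.

ΔS = 12.9 J/K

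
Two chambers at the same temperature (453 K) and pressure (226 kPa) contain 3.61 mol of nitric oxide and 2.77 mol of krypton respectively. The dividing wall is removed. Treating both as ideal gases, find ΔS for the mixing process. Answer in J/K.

ΔS_mix = 36.3 J/K

Mole fractions: x_A = 3.61/6.38 = 0.566, x_B = 0.434.
ΔS_mix = −R(n_A ln x_A + n_B ln x_B) = −8.314 × (3.61 ln 0.566 + 2.77 ln 0.434) = 36.3 J/K.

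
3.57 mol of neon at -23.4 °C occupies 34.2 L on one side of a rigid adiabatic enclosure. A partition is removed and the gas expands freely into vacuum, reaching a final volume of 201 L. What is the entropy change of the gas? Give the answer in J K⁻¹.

ΔS_gas = 52.6 J/K

No heat is exchanged and no work is done, so the ideal-gas temperature stays constant.
Entropy is a state function; using a reversible isothermal path, ΔS_gas = nR ln(V₂/V₁) = 3.57 × 8.314 × ln(201/34.2) = 52.6 J/K.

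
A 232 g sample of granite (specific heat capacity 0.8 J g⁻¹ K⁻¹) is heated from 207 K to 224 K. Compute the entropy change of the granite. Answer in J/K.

ΔS = ∫dQ_rev/T = m c ln(T₂/T₁) = 232 × 0.8 × ln(224/207) = 14.6 J/K.

ΔS = 14.6 J/K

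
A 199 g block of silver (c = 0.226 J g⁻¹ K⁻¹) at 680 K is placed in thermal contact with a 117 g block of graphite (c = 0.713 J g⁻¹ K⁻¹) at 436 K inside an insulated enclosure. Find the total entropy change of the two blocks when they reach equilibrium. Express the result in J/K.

ΔS_total = 2.99 J/K

Energy balance: T_f = (m₁c₁T₁ + m₂c₂T₂)/(m₁c₁ + m₂c₂) = 521.47 K.
ΔS₁ = m₁c₁ ln(T_f/T₁) = 44.974 × ln(521.47/680) = -11.94 J/K.
ΔS₂ = m₂c₂ ln(T_f/T₂) = 83.421 × ln(521.47/436) = 14.93 J/K.
ΔS_total = -11.94 + 14.93 = 2.99 J/K.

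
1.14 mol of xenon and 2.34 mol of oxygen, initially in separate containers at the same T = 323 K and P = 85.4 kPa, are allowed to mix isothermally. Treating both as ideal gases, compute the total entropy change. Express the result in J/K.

Mole fractions: x_A = 1.14/3.48 = 0.328, x_B = 0.672.
ΔS_mix = −R(n_A ln x_A + n_B ln x_B) = −8.314 × (1.14 ln 0.328 + 2.34 ln 0.672) = 18.3 J/K.

ΔS_mix = 18.3 J/K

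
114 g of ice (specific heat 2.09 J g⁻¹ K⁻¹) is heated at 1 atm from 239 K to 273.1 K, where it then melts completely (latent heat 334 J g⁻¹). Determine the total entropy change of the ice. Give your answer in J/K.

ΔS = 171 J/K

Warming step: ΔS₁ = m c ln(T_tr/T_i) = 114 × 2.09 × ln(273.1/239) = 31.78 J/K.
Phase change: ΔS₂ = +mL/T_tr = 114 × 334 / 273.1 = 139.4 J/K.
ΔS_total = (31.78) + (139.4) = 171 J/K.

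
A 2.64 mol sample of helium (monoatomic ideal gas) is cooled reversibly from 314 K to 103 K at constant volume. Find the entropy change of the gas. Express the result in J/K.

At constant volume, ΔS = nC_V ln(T₂/T₁) with C_V = 3R/2 = 12.47 J mol⁻¹ K⁻¹.
ΔS = 2.64 × 12.47 × ln(103/314) = -36.7 J/K.

ΔS = -36.7 J/K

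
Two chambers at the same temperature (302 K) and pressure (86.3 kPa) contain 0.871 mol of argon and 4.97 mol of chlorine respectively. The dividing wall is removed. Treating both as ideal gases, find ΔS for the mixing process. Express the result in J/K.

ΔS_mix = 20.5 J/K

Mole fractions: x_A = 0.871/5.84 = 0.149, x_B = 0.851.
ΔS_mix = −R(n_A ln x_A + n_B ln x_B) = −8.314 × (0.871 ln 0.149 + 4.97 ln 0.851) = 20.5 J/K.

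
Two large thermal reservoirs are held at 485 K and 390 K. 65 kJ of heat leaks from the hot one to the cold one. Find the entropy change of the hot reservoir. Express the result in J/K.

The hot reservoir loses heat Q, so ΔS_hot = −Q/T_H = −65000/485 = -134 J/K.

ΔS_hot = -134 J/K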